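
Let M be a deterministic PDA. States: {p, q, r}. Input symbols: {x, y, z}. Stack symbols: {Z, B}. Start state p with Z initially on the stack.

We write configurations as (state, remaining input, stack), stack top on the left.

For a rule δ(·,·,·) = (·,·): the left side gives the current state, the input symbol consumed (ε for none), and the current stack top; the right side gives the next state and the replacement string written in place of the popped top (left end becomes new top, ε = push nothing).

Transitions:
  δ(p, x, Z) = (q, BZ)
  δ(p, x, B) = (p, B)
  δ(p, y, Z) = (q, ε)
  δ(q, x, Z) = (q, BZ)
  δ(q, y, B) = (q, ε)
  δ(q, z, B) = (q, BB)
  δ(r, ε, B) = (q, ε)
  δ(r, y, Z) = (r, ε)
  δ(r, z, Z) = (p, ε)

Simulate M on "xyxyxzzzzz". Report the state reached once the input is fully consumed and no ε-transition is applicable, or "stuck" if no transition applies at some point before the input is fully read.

q

(p, xyxyxzzzzz, Z) ⊢ (q, yxyxzzzzz, BZ) ⊢ (q, xyxzzzzz, Z) ⊢ (q, yxzzzzz, BZ) ⊢ (q, xzzzzz, Z) ⊢ (q, zzzzz, BZ) ⊢ (q, zzzz, BBZ) ⊢ (q, zzz, BBBZ) ⊢ (q, zz, BBBBZ) ⊢ (q, z, BBBBBZ) ⊢ (q, ε, BBBBBBZ)
All input consumed; M is in state q.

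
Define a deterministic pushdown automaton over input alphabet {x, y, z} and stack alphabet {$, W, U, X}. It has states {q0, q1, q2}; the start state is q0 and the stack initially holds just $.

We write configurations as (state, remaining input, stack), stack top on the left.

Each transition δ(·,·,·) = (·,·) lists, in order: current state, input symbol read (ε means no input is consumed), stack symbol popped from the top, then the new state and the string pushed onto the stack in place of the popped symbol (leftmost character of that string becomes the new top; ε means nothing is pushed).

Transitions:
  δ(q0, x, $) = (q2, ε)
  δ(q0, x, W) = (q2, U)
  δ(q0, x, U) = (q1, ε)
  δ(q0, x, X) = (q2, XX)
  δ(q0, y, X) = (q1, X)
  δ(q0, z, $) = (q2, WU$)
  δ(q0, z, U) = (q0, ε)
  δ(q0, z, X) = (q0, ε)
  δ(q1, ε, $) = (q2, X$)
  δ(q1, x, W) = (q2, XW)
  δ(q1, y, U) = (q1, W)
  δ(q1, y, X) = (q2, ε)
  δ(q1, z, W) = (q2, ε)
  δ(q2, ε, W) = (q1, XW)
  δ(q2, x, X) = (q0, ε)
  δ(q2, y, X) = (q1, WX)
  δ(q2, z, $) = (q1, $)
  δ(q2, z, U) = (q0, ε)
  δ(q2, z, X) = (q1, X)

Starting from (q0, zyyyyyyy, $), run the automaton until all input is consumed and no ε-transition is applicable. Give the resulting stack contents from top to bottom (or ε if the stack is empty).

XWU$

(q0, zyyyyyyy, $) ⊢ (q2, yyyyyyy, WU$) ⊢ (q1, yyyyyyy, XWU$) ⊢ (q2, yyyyyy, WU$) ⊢ (q1, yyyyyy, XWU$) ⊢ (q2, yyyyy, WU$) ⊢ (q1, yyyyy, XWU$) ⊢ (q2, yyyy, WU$) ⊢ (q1, yyyy, XWU$) ⊢ (q2, yyy, WU$) ⊢ (q1, yyy, XWU$) ⊢ (q2, yy, WU$) ⊢ (q1, yy, XWU$) ⊢ (q2, y, WU$) ⊢ (q1, y, XWU$) ⊢ (q2, ε, WU$) ⊢ (q1, ε, XWU$)
All input consumed in state q1 with stack XWU$.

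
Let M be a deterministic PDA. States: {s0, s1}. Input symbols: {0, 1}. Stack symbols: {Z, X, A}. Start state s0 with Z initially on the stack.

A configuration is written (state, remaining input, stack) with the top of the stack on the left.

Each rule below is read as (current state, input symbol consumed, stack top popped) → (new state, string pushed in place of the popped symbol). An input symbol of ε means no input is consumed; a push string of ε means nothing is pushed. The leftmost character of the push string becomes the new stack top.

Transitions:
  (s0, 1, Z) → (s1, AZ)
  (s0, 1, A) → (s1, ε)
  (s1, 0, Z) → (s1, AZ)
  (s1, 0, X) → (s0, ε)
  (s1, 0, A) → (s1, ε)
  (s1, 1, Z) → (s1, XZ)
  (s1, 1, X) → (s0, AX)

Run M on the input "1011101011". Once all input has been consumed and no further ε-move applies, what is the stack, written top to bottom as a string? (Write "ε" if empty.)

(s0, 1011101011, Z) ⊢ (s1, 011101011, AZ) ⊢ (s1, 11101011, Z) ⊢ (s1, 1101011, XZ) ⊢ (s0, 101011, AXZ) ⊢ (s1, 01011, XZ) ⊢ (s0, 1011, Z) ⊢ (s1, 011, AZ) ⊢ (s1, 11, Z) ⊢ (s1, 1, XZ) ⊢ (s0, ε, AXZ)
All input consumed in state s0 with stack AXZ.

AXZ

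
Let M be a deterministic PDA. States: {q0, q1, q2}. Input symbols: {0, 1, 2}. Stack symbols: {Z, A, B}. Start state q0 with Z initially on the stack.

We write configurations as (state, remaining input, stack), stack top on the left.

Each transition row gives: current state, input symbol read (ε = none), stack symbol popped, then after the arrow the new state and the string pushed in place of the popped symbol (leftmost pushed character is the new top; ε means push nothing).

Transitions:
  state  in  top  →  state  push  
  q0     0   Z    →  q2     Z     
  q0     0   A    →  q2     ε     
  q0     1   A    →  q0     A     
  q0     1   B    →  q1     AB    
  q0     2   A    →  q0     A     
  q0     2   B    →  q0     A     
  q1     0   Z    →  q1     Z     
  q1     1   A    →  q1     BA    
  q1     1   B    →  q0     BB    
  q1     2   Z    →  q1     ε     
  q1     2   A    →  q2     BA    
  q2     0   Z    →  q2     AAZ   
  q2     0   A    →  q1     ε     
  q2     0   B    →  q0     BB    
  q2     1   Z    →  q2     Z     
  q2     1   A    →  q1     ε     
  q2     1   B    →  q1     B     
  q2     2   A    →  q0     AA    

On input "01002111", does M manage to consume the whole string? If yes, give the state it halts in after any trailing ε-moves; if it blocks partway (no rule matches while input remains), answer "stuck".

q1

(q0, 01002111, Z) ⊢ (q2, 1002111, Z) ⊢ (q2, 002111, Z) ⊢ (q2, 02111, AAZ) ⊢ (q1, 2111, AZ) ⊢ (q2, 111, BAZ) ⊢ (q1, 11, BAZ) ⊢ (q0, 1, BBAZ) ⊢ (q1, ε, ABBAZ)
All input consumed; M is in state q1.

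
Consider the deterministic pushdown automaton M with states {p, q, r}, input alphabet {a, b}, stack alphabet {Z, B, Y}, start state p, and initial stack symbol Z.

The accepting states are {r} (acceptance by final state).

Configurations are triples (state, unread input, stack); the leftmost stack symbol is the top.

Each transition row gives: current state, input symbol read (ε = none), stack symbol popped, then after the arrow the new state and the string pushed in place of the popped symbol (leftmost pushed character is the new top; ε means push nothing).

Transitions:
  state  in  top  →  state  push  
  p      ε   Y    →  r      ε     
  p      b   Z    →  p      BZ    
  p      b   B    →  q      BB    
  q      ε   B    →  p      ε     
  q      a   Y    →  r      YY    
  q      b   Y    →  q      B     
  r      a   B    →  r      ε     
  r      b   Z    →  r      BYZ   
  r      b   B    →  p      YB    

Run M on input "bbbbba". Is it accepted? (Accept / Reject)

Reject

(p, bbbbba, Z)
  read b, top Z: go to p, push BZ → (p, bbbba, BZ)
  read b, top B: go to q, push BB → (q, bbba, BBZ)
  ε-move, top B: go to p, push ε → (p, bbba, BZ)
  read b, top B: go to q, push BB → (q, bba, BBZ)
  ε-move, top B: go to p, push ε → (p, bba, BZ)
  read b, top B: go to q, push BB → (q, ba, BBZ)
  ε-move, top B: go to p, push ε → (p, ba, BZ)
  read b, top B: go to q, push BB → (q, a, BBZ)
  ε-move, top B: go to p, push ε → (p, a, BZ)
No transition applies at (p, a, BZ); input not fully consumed.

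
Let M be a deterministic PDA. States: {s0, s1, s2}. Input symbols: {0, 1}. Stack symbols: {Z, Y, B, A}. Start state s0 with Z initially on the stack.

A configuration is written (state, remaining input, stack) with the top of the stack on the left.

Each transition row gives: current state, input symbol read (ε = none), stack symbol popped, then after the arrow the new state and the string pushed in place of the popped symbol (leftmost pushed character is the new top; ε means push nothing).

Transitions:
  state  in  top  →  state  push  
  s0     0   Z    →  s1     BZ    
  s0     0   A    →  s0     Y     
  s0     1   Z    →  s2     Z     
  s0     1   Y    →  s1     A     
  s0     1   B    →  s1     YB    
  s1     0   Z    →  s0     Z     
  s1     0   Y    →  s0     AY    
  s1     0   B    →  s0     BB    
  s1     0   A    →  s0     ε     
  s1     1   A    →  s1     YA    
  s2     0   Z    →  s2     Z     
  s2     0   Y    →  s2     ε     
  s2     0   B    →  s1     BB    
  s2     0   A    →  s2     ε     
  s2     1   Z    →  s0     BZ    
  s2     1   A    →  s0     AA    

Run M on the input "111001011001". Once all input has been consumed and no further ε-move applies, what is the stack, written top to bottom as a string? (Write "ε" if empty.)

AYABZ

(s0, 111001011001, Z)
  read 1, top Z: go to s2, push Z → (s2, 11001011001, Z)
  read 1, top Z: go to s0, push BZ → (s0, 1001011001, BZ)
  read 1, top B: go to s1, push YB → (s1, 001011001, YBZ)
  read 0, top Y: go to s0, push AY → (s0, 01011001, AYBZ)
  read 0, top A: go to s0, push Y → (s0, 1011001, YYBZ)
  read 1, top Y: go to s1, push A → (s1, 011001, AYBZ)
  read 0, top A: go to s0, push ε → (s0, 11001, YBZ)
  read 1, top Y: go to s1, push A → (s1, 1001, ABZ)
  read 1, top A: go to s1, push YA → (s1, 001, YABZ)
  read 0, top Y: go to s0, push AY → (s0, 01, AYABZ)
  read 0, top A: go to s0, push Y → (s0, 1, YYABZ)
  read 1, top Y: go to s1, push A → (s1, ε, AYABZ)
All input consumed in state s1 with stack AYABZ.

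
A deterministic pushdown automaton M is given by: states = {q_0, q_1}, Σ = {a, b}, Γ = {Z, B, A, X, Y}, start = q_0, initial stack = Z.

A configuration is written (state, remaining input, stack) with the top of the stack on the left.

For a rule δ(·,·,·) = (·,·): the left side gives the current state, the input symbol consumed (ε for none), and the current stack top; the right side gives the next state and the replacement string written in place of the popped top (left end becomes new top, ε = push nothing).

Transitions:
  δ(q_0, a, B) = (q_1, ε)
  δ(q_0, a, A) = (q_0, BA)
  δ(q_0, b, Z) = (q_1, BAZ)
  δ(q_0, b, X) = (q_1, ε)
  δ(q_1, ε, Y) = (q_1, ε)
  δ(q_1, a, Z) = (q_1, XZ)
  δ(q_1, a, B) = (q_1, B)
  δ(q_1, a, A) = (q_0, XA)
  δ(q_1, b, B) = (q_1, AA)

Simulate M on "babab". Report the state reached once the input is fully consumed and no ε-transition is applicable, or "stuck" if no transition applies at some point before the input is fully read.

q_1

(q_0, babab, Z)
  read b, top Z: go to q_1, push BAZ → (q_1, abab, BAZ)
  read a, top B: go to q_1, push B → (q_1, bab, BAZ)
  read b, top B: go to q_1, push AA → (q_1, ab, AAAZ)
  read a, top A: go to q_0, push XA → (q_0, b, XAAAZ)
  read b, top X: go to q_1, push ε → (q_1, ε, AAAZ)
All input consumed; M is in state q_1.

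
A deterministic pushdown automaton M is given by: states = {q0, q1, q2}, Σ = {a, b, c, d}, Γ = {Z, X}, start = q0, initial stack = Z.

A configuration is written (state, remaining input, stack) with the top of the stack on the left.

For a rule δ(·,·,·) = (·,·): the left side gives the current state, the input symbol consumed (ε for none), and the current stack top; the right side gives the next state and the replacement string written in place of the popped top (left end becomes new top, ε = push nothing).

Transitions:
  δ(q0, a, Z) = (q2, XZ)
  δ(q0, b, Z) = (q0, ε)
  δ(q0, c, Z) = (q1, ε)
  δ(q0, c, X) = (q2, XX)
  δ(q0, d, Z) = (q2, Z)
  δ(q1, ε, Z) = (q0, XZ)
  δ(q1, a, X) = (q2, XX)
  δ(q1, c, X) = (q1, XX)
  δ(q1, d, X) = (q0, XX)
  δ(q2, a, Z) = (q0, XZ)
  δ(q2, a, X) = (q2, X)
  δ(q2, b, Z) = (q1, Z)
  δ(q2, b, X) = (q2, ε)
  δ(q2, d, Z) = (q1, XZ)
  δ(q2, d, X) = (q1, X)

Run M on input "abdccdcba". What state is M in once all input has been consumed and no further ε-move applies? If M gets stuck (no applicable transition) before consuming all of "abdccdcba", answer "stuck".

(q0, abdccdcba, Z)
  read a, top Z: go to q2, push XZ → (q2, bdccdcba, XZ)
  read b, top X: go to q2, push ε → (q2, dccdcba, Z)
  read d, top Z: go to q1, push XZ → (q1, ccdcba, XZ)
  read c, top X: go to q1, push XX → (q1, cdcba, XXZ)
  read c, top X: go to q1, push XX → (q1, dcba, XXXZ)
  read d, top X: go to q0, push XX → (q0, cba, XXXXZ)
  read c, top X: go to q2, push XX → (q2, ba, XXXXXZ)
  read b, top X: go to q2, push ε → (q2, a, XXXXZ)
  read a, top X: go to q2, push X → (q2, ε, XXXXZ)
All input consumed; M is in state q2.

q2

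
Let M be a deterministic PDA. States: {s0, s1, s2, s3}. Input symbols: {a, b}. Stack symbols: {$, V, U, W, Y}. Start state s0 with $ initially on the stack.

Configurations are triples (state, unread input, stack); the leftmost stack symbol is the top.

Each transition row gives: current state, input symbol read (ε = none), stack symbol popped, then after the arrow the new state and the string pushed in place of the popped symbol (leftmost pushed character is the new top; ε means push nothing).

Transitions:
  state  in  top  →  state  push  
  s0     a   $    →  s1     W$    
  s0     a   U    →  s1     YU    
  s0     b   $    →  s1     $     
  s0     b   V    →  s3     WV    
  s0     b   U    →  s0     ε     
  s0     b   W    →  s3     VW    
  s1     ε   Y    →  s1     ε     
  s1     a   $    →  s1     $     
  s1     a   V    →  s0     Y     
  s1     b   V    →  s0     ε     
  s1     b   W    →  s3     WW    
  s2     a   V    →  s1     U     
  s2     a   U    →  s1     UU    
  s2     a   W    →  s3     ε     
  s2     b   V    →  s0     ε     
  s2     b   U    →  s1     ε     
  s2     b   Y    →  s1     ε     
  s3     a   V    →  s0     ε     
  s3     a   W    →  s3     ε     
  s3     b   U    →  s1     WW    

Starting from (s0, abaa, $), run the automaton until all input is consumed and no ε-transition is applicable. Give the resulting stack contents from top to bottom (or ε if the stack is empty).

(s0, abaa, $)
  read a, top $: go to s1, push W$ → (s1, baa, W$)
  read b, top W: go to s3, push WW → (s3, aa, WW$)
  read a, top W: go to s3, push ε → (s3, a, W$)
  read a, top W: go to s3, push ε → (s3, ε, $)
All input consumed in state s3 with stack $.

$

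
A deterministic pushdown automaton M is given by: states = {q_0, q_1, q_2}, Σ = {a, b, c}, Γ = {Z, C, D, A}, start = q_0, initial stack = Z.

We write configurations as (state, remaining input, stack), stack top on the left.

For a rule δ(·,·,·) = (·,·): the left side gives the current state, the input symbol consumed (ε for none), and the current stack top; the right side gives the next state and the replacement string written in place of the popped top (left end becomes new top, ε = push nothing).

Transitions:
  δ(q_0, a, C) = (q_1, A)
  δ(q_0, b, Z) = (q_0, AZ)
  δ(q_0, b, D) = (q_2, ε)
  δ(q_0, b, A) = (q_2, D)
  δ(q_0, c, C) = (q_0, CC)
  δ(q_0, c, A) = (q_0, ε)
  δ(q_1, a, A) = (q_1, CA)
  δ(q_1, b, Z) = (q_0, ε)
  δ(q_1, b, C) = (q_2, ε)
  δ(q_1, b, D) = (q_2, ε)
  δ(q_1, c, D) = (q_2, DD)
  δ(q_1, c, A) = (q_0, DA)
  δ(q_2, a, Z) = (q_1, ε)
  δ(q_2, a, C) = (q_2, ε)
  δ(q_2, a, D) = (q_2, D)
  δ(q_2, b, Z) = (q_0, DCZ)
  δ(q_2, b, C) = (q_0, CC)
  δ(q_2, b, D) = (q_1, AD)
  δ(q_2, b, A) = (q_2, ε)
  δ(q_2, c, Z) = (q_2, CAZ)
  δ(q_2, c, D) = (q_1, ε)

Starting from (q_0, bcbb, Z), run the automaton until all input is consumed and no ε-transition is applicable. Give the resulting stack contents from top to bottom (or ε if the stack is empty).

DZ

(q_0, bcbb, Z) ⊢ (q_0, cbb, AZ) ⊢ (q_0, bb, Z) ⊢ (q_0, b, AZ) ⊢ (q_2, ε, DZ)
All input consumed in state q_2 with stack DZ.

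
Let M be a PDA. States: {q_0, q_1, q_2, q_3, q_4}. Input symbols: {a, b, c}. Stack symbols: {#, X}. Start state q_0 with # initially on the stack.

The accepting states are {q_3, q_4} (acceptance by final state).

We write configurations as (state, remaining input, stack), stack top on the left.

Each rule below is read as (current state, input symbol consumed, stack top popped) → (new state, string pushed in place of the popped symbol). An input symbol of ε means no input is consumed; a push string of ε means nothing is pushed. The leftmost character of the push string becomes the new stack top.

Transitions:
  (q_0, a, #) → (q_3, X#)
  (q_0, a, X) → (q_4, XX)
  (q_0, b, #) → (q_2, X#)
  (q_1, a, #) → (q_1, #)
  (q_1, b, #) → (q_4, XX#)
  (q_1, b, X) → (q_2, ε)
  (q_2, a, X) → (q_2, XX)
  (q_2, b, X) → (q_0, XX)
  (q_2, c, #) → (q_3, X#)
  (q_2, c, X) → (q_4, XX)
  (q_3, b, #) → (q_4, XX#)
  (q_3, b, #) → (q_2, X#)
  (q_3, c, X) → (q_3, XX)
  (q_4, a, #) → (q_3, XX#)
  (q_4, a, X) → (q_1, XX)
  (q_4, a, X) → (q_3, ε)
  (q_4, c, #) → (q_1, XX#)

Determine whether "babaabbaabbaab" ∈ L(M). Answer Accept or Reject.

Reject

No computation consumes all input and reaches a final state.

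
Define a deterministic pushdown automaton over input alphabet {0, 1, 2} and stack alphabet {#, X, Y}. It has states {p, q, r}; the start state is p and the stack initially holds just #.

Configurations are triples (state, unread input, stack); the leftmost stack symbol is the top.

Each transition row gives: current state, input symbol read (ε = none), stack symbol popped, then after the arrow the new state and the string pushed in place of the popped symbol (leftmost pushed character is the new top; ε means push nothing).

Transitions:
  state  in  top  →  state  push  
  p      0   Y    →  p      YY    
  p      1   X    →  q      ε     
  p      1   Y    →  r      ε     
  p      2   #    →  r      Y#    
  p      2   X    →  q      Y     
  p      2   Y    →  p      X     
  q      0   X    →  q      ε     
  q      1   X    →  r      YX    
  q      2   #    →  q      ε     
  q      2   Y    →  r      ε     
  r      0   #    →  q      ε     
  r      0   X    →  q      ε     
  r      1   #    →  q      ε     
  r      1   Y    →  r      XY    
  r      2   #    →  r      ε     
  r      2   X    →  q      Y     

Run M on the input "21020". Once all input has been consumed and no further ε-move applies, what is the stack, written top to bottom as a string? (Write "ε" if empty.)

(p, 21020, #)
  read 2, top #: go to r, push Y# → (r, 1020, Y#)
  read 1, top Y: go to r, push XY → (r, 020, XY#)
  read 0, top X: go to q, push ε → (q, 20, Y#)
  read 2, top Y: go to r, push ε → (r, 0, #)
  read 0, top #: go to q, push ε → (q, ε, ε)
All input consumed in state q with stack ε.

ε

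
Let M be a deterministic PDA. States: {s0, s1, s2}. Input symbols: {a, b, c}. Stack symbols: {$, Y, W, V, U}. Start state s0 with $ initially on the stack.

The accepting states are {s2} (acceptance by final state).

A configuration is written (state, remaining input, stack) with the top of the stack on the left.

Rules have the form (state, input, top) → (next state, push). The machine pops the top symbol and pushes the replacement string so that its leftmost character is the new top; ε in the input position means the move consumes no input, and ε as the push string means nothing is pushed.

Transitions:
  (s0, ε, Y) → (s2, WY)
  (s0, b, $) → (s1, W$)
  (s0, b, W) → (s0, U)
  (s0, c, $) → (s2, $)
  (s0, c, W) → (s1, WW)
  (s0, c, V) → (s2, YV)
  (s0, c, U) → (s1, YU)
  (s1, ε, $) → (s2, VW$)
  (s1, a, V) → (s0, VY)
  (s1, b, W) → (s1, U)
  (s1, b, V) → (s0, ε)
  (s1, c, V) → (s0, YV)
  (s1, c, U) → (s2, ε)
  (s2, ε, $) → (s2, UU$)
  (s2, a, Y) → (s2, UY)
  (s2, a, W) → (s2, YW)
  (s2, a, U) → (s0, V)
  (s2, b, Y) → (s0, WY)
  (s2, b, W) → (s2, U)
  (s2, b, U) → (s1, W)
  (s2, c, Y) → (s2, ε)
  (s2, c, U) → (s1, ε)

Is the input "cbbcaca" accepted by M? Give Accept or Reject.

Accept

(s0, cbbcaca, $)
  read c, top $: go to s2, push $ → (s2, bbcaca, $)
  ε-move, top $: go to s2, push UU$ → (s2, bbcaca, UU$)
  read b, top U: go to s1, push W → (s1, bcaca, WU$)
  read b, top W: go to s1, push U → (s1, caca, UU$)
  read c, top U: go to s2, push ε → (s2, aca, U$)
  read a, top U: go to s0, push V → (s0, ca, V$)
  read c, top V: go to s2, push YV → (s2, a, YV$)
  read a, top Y: go to s2, push UY → (s2, ε, UYV$)
All input consumed; state s2 ∈ F.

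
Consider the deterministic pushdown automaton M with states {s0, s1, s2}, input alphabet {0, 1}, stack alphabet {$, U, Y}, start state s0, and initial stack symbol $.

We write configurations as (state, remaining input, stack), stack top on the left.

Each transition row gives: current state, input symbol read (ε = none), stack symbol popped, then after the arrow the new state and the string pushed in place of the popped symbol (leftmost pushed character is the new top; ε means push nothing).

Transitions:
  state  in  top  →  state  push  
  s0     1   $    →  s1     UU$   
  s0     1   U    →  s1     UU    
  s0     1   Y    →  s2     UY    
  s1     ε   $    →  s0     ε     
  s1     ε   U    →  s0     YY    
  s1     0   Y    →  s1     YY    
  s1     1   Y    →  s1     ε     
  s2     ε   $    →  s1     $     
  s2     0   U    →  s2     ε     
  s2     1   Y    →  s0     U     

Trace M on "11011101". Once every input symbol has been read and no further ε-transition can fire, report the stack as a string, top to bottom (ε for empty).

UYUYU$

(s0, 11011101, $)
  read 1, top $: go to s1, push UU$ → (s1, 1011101, UU$)
  ε-move, top U: go to s0, push YY → (s0, 1011101, YYU$)
  read 1, top Y: go to s2, push UY → (s2, 011101, UYYU$)
  read 0, top U: go to s2, push ε → (s2, 11101, YYU$)
  read 1, top Y: go to s0, push U → (s0, 1101, UYU$)
  read 1, top U: go to s1, push UU → (s1, 101, UUYU$)
  ε-move, top U: go to s0, push YY → (s0, 101, YYUYU$)
  read 1, top Y: go to s2, push UY → (s2, 01, UYYUYU$)
  read 0, top U: go to s2, push ε → (s2, 1, YYUYU$)
  read 1, top Y: go to s0, push U → (s0, ε, UYUYU$)
All input consumed in state s0 with stack UYUYU$.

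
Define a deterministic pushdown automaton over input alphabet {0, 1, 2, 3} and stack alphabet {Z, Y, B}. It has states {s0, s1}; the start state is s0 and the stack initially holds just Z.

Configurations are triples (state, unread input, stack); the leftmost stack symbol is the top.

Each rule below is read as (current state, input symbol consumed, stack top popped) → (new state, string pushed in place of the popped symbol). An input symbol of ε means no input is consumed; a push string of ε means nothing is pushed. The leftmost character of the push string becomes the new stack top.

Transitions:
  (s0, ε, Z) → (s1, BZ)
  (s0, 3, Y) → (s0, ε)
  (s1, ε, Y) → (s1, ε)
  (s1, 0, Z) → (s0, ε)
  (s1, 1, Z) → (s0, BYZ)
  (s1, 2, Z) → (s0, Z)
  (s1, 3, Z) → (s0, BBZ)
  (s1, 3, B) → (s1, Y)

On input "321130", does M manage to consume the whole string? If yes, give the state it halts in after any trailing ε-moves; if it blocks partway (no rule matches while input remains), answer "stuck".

(s0, 321130, Z)
  ε-move, top Z: go to s1, push BZ → (s1, 321130, BZ)
  read 3, top B: go to s1, push Y → (s1, 21130, YZ)
  ε-move, top Y: go to s1, push ε → (s1, 21130, Z)
  read 2, top Z: go to s0, push Z → (s0, 1130, Z)
  ε-move, top Z: go to s1, push BZ → (s1, 1130, BZ)
No transition for (s1, 1, top B); M blocks with input 1130 remaining.

stuck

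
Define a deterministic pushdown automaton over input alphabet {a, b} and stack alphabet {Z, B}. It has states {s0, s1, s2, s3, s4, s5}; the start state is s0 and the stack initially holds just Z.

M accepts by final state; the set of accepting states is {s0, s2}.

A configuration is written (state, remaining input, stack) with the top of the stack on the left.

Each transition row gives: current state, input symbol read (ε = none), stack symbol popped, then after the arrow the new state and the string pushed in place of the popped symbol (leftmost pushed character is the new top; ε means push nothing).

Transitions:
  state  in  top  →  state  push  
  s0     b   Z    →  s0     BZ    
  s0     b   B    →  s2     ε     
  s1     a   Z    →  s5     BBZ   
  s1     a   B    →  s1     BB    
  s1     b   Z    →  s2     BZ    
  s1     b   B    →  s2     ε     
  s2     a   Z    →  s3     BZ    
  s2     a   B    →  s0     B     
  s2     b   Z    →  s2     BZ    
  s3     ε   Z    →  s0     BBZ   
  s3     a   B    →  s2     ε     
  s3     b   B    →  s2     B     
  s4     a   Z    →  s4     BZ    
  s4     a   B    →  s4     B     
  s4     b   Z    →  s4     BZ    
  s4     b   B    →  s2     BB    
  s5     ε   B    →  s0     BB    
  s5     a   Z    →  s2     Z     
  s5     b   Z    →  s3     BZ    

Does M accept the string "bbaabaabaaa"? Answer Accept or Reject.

(s0, bbaabaabaaa, Z)
  read b, top Z: go to s0, push BZ → (s0, baabaabaaa, BZ)
  read b, top B: go to s2, push ε → (s2, aabaabaaa, Z)
  read a, top Z: go to s3, push BZ → (s3, abaabaaa, BZ)
  read a, top B: go to s2, push ε → (s2, baabaaa, Z)
  read b, top Z: go to s2, push BZ → (s2, aabaaa, BZ)
  read a, top B: go to s0, push B → (s0, abaaa, BZ)
No transition applies at (s0, abaaa, BZ); input not fully consumed.

Reject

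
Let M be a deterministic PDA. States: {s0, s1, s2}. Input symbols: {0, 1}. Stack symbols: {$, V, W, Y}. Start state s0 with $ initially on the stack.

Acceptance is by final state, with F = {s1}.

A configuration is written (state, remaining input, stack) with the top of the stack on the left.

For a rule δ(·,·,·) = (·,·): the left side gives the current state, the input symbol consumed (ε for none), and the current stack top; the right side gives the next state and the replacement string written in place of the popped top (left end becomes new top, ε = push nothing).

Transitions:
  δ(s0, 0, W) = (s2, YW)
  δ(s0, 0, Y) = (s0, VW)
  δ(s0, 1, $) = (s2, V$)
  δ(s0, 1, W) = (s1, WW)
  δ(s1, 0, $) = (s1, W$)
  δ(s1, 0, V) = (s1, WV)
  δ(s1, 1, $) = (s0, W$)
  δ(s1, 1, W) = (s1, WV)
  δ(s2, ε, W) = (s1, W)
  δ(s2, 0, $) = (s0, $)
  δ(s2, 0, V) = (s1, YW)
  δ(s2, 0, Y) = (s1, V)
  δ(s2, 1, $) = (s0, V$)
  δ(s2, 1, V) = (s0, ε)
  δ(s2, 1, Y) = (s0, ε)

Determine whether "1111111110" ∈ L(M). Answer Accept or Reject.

(s0, 1111111110, $)
  read 1, top $: go to s2, push V$ → (s2, 111111110, V$)
  read 1, top V: go to s0, push ε → (s0, 11111110, $)
  read 1, top $: go to s2, push V$ → (s2, 1111110, V$)
  read 1, top V: go to s0, push ε → (s0, 111110, $)
  read 1, top $: go to s2, push V$ → (s2, 11110, V$)
  read 1, top V: go to s0, push ε → (s0, 1110, $)
  read 1, top $: go to s2, push V$ → (s2, 110, V$)
  read 1, top V: go to s0, push ε → (s0, 10, $)
  read 1, top $: go to s2, push V$ → (s2, 0, V$)
  read 0, top V: go to s1, push YW → (s1, ε, YW$)
All input consumed; state s1 ∈ F.

Accept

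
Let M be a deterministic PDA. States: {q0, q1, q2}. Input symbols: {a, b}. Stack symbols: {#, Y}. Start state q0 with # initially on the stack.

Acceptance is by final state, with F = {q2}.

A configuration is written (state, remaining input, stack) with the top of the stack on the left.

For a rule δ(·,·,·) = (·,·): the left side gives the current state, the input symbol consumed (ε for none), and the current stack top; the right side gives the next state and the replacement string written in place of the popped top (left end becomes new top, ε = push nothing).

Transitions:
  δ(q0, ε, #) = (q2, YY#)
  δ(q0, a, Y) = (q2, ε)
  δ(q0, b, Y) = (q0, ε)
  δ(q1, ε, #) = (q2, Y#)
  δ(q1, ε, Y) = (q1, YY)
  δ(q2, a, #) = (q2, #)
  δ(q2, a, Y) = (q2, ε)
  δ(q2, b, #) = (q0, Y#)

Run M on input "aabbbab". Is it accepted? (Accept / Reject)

Reject

(q0, aabbbab, #)
  ε-move, top #: go to q2, push YY# → (q2, aabbbab, YY#)
  read a, top Y: go to q2, push ε → (q2, abbbab, Y#)
  read a, top Y: go to q2, push ε → (q2, bbbab, #)
  read b, top #: go to q0, push Y# → (q0, bbab, Y#)
  read b, top Y: go to q0, push ε → (q0, bab, #)
  ε-move, top #: go to q2, push YY# → (q2, bab, YY#)
No transition applies at (q2, bab, YY#); input not fully consumed.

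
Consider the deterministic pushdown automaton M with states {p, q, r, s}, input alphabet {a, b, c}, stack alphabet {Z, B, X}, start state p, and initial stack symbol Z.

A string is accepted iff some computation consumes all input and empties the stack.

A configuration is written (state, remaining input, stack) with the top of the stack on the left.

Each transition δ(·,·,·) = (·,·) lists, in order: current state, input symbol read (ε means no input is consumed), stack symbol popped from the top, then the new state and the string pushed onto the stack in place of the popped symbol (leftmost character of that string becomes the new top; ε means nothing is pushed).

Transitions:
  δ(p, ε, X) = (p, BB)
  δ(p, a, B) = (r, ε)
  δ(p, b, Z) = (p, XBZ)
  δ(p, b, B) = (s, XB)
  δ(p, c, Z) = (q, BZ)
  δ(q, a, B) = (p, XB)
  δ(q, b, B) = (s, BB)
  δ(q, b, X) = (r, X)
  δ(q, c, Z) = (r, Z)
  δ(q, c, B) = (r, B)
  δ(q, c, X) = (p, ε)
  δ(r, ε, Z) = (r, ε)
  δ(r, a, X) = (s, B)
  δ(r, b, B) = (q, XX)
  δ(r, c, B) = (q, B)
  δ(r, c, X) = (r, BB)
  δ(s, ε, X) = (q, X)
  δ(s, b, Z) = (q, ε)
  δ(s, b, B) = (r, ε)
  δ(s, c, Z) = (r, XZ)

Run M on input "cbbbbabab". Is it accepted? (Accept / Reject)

(p, cbbbbabab, Z) ⊢ (q, bbbbabab, BZ) ⊢ (s, bbbabab, BBZ) ⊢ (r, bbabab, BZ) ⊢ (q, babab, XXZ) ⊢ (r, abab, XXZ) ⊢ (s, bab, BXZ) ⊢ (r, ab, XZ) ⊢ (s, b, BZ) ⊢ (r, ε, Z) ⊢ (r, ε, ε)
All input consumed and the stack is empty.

Accept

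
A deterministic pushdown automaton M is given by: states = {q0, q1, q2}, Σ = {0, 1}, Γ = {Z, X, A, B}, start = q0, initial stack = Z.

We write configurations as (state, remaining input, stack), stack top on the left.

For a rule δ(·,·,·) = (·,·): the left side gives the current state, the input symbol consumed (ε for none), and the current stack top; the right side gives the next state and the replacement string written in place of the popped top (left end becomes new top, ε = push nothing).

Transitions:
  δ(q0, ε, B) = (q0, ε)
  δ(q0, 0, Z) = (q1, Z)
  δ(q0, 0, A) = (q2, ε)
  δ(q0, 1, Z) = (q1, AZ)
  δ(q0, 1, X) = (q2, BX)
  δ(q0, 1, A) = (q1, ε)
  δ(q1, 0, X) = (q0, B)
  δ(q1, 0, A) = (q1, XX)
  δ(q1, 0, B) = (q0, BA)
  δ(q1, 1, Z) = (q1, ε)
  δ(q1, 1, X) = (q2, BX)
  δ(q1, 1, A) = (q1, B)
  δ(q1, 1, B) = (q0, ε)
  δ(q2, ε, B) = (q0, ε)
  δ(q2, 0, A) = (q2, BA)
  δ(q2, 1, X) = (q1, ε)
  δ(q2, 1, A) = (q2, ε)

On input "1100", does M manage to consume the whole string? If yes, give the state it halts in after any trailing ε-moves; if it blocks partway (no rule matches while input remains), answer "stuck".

q2

(q0, 1100, Z)
  read 1, top Z: go to q1, push AZ → (q1, 100, AZ)
  read 1, top A: go to q1, push B → (q1, 00, BZ)
  read 0, top B: go to q0, push BA → (q0, 0, BAZ)
  ε-move, top B: go to q0, push ε → (q0, 0, AZ)
  read 0, top A: go to q2, push ε → (q2, ε, Z)
All input consumed; M is in state q2.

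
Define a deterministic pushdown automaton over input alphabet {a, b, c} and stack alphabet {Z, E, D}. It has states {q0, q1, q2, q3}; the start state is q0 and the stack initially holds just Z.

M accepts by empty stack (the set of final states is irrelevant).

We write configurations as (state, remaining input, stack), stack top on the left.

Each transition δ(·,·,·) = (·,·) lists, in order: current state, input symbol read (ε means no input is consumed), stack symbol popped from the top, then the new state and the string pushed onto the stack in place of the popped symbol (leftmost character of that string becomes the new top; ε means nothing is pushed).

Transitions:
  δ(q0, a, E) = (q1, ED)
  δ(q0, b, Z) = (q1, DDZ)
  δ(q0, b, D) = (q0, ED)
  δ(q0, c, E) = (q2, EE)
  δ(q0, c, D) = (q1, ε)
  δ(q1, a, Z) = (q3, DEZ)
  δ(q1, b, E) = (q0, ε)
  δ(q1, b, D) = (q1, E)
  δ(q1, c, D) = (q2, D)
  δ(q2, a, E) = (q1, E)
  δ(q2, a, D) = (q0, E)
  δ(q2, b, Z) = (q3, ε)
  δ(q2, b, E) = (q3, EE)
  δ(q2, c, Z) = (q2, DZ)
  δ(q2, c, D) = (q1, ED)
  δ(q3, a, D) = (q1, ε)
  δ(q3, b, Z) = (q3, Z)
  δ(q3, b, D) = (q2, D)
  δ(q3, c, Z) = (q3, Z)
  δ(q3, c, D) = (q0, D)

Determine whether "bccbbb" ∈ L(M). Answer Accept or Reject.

(q0, bccbbb, Z) ⊢ (q1, ccbbb, DDZ) ⊢ (q2, cbbb, DDZ) ⊢ (q1, bbb, EDDZ) ⊢ (q0, bb, DDZ) ⊢ (q0, b, EDDZ)
No transition applies at (q0, b, EDDZ); input not fully consumed.

Reject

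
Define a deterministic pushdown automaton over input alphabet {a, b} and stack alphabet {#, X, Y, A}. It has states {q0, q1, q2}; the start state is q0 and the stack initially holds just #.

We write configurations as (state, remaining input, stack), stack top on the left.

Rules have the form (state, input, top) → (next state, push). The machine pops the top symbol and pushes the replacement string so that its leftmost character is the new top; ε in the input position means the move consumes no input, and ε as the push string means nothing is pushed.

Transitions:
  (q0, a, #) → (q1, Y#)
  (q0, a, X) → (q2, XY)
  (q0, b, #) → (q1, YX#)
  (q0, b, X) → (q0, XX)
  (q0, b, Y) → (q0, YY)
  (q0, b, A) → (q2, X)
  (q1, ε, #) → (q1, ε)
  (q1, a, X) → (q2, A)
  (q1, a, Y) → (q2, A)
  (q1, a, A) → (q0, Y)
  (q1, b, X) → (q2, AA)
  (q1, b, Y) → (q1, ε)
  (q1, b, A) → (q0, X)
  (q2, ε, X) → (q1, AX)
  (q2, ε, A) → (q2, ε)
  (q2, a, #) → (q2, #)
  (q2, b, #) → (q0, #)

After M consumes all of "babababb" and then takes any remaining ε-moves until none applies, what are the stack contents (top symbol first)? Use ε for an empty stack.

(q0, babababb, #) ⊢ (q1, abababb, YX#) ⊢ (q2, bababb, AX#) ⊢ (q2, bababb, X#) ⊢ (q1, bababb, AX#) ⊢ (q0, ababb, XX#) ⊢ (q2, babb, XYX#) ⊢ (q1, babb, AXYX#) ⊢ (q0, abb, XXYX#) ⊢ (q2, bb, XYXYX#) ⊢ (q1, bb, AXYXYX#) ⊢ (q0, b, XXYXYX#) ⊢ (q0, ε, XXXYXYX#)
All input consumed in state q0 with stack XXXYXYX#.

XXXYXYX#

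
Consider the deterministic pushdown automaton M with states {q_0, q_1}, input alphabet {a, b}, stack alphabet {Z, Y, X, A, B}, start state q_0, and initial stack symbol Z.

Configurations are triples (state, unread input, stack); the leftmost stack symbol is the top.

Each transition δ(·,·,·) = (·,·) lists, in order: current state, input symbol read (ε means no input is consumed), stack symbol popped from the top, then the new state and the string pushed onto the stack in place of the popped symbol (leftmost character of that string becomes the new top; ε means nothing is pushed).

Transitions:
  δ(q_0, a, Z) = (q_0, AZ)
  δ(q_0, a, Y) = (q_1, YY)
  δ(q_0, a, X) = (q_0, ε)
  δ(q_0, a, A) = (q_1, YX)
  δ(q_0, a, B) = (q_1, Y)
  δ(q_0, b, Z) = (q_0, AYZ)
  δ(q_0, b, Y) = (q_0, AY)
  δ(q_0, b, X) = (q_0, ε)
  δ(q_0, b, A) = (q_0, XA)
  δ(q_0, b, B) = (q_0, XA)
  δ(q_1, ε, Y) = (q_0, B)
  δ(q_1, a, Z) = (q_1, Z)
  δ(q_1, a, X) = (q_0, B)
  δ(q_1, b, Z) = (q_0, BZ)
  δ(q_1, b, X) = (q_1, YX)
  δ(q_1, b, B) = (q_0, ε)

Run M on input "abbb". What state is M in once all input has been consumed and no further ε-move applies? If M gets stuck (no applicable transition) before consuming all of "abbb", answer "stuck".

q_0

(q_0, abbb, Z) ⊢ (q_0, bbb, AZ) ⊢ (q_0, bb, XAZ) ⊢ (q_0, b, AZ) ⊢ (q_0, ε, XAZ)
All input consumed; M is in state q_0.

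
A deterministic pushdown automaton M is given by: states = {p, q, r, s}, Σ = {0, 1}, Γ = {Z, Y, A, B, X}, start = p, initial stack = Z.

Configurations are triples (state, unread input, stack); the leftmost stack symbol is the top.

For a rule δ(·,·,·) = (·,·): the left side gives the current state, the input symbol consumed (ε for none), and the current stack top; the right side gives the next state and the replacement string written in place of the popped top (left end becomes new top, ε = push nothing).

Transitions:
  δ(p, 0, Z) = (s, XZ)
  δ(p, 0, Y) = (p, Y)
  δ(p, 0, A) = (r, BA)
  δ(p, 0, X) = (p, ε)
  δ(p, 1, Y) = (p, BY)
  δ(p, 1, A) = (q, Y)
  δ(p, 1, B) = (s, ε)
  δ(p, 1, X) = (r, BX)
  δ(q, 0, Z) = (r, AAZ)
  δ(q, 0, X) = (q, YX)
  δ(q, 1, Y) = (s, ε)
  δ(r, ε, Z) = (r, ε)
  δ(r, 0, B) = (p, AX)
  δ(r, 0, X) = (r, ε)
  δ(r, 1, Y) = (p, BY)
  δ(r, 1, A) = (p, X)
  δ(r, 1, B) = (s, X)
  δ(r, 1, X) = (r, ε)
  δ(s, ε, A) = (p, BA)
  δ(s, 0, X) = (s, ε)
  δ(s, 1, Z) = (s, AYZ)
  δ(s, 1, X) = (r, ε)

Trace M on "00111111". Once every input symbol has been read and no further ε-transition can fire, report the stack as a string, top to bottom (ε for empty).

(p, 00111111, Z)
  read 0, top Z: go to s, push XZ → (s, 0111111, XZ)
  read 0, top X: go to s, push ε → (s, 111111, Z)
  read 1, top Z: go to s, push AYZ → (s, 11111, AYZ)
  ε-move, top A: go to p, push BA → (p, 11111, BAYZ)
  read 1, top B: go to s, push ε → (s, 1111, AYZ)
  ε-move, top A: go to p, push BA → (p, 1111, BAYZ)
  read 1, top B: go to s, push ε → (s, 111, AYZ)
  ε-move, top A: go to p, push BA → (p, 111, BAYZ)
  read 1, top B: go to s, push ε → (s, 11, AYZ)
  ε-move, top A: go to p, push BA → (p, 11, BAYZ)
  read 1, top B: go to s, push ε → (s, 1, AYZ)
  ε-move, top A: go to p, push BA → (p, 1, BAYZ)
  read 1, top B: go to s, push ε → (s, ε, AYZ)
  ε-move, top A: go to p, push BA → (p, ε, BAYZ)
All input consumed in state p with stack BAYZ.

BAYZ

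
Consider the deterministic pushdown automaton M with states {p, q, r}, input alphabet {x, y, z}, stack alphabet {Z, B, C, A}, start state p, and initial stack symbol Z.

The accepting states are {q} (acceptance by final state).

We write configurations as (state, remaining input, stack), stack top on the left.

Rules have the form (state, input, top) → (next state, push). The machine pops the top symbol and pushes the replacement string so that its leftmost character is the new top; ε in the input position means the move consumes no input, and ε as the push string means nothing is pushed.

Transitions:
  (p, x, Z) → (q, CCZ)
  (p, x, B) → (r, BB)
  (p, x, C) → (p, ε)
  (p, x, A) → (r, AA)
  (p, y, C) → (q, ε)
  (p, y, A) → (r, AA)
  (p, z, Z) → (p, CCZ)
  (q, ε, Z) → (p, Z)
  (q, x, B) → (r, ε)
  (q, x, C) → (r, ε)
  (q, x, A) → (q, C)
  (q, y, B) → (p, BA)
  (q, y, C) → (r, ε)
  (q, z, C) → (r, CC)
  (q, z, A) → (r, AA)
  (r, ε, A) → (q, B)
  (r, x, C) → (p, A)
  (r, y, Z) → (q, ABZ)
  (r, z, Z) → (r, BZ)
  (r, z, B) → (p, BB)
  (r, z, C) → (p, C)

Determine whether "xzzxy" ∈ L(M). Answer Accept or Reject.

(p, xzzxy, Z) ⊢ (q, zzxy, CCZ) ⊢ (r, zxy, CCCZ) ⊢ (p, xy, CCCZ) ⊢ (p, y, CCZ) ⊢ (q, ε, CZ)
All input consumed; state q ∈ F.

Accept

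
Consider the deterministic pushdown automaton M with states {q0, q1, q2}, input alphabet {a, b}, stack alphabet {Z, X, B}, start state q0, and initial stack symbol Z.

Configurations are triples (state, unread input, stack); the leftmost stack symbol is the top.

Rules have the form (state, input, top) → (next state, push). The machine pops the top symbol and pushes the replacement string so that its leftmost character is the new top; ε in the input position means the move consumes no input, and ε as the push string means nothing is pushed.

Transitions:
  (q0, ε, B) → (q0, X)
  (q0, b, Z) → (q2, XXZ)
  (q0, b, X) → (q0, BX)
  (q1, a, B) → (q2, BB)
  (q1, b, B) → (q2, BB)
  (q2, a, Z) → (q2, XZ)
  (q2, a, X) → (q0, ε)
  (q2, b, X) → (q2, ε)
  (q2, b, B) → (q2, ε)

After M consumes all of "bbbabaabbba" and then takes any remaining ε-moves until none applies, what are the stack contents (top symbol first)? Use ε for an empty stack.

(q0, bbbabaabbba, Z) ⊢ (q2, bbabaabbba, XXZ) ⊢ (q2, babaabbba, XZ) ⊢ (q2, abaabbba, Z) ⊢ (q2, baabbba, XZ) ⊢ (q2, aabbba, Z) ⊢ (q2, abbba, XZ) ⊢ (q0, bbba, Z) ⊢ (q2, bba, XXZ) ⊢ (q2, ba, XZ) ⊢ (q2, a, Z) ⊢ (q2, ε, XZ)
All input consumed in state q2 with stack XZ.

XZ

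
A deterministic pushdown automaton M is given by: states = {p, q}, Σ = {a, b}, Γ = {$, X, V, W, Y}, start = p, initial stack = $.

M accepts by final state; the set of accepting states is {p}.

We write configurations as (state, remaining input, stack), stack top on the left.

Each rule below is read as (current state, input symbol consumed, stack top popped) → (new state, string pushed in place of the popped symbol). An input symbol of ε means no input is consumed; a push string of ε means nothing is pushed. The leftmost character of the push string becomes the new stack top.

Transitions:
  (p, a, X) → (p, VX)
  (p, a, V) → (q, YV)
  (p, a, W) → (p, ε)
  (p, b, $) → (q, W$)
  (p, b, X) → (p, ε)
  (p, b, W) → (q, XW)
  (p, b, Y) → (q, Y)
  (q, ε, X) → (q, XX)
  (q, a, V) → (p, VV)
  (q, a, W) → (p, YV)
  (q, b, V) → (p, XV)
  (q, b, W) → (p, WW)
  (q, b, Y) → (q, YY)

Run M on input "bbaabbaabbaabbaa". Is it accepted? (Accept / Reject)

Accept

(p, bbaabbaabbaabbaa, $)
  read b, top $: go to q, push W$ → (q, baabbaabbaabbaa, W$)
  read b, top W: go to p, push WW → (p, aabbaabbaabbaa, WW$)
  read a, top W: go to p, push ε → (p, abbaabbaabbaa, W$)
  read a, top W: go to p, push ε → (p, bbaabbaabbaa, $)
  read b, top $: go to q, push W$ → (q, baabbaabbaa, W$)
  read b, top W: go to p, push WW → (p, aabbaabbaa, WW$)
  read a, top W: go to p, push ε → (p, abbaabbaa, W$)
  read a, top W: go to p, push ε → (p, bbaabbaa, $)
  read b, top $: go to q, push W$ → (q, baabbaa, W$)
  read b, top W: go to p, push WW → (p, aabbaa, WW$)
  read a, top W: go to p, push ε → (p, abbaa, W$)
  read a, top W: go to p, push ε → (p, bbaa, $)
  read b, top $: go to q, push W$ → (q, baa, W$)
  read b, top W: go to p, push WW → (p, aa, WW$)
  read a, top W: go to p, push ε → (p, a, W$)
  read a, top W: go to p, push ε → (p, ε, $)
All input consumed; state p ∈ F.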